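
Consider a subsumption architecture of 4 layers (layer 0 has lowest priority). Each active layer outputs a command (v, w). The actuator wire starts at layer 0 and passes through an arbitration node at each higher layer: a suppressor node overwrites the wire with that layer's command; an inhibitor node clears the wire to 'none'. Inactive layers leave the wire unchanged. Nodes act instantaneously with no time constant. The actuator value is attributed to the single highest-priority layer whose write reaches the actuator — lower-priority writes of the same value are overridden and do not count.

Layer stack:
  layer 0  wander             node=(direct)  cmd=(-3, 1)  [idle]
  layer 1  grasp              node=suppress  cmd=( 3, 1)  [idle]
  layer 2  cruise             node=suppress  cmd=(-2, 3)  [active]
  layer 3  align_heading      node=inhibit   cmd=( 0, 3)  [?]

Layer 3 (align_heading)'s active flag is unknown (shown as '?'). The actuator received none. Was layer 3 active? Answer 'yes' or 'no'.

If layer 3 is active=yes:
  actuator would be none
If layer 3 is active=no:
  actuator would be (-2, 3)
Observed none, so layer 3 was active.

yes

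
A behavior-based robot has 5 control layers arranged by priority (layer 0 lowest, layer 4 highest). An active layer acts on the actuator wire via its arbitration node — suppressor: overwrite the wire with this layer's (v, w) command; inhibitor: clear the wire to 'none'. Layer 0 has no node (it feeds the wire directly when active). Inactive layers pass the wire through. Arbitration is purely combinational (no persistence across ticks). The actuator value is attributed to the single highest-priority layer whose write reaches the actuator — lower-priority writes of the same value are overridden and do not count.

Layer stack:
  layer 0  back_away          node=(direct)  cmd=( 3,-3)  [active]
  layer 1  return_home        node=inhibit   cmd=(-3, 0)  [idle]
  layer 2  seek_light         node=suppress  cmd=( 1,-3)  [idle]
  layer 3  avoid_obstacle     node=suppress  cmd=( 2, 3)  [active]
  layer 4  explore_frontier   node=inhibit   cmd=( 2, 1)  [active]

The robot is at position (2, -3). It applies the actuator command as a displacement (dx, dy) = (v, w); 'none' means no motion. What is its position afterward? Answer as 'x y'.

L0 back_away: active, feeds wire = (3, -3)
L1 return_home: idle → wire stays (3, -3)
L2 seek_light: idle → wire stays (3, -3)
L3 avoid_obstacle: active, suppressor → wire = (2, 3)
L4 explore_frontier: active, inhibitor → wire = none
actuator = none
position: (2, -3) + none = (2, -3)

2 -3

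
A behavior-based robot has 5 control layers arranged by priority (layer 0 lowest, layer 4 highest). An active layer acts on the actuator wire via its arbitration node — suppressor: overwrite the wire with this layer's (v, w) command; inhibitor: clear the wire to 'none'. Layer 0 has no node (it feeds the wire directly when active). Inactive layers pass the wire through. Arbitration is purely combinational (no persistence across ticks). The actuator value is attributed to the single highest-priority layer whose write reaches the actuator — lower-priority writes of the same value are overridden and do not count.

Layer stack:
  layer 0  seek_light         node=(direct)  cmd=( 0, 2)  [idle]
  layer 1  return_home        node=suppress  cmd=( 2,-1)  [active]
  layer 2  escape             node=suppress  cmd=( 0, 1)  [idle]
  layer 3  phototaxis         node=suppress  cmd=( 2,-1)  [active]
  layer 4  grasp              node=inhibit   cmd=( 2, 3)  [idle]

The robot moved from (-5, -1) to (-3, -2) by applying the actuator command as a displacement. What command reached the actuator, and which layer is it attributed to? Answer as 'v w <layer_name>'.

2 -1 phototaxis

displacement = (-3, -2) − (-5, -1) = (2, -1)
L0 seek_light: idle → wire = none
L1 return_home: active, suppressor → wire = (2, -1)
L2 escape: idle → wire stays (2, -1)
L3 phototaxis: active, suppressor → wire = (2, -1)
L4 grasp: idle → wire stays (2, -1)
actuator = (2, -1) — from layer 3 (phototaxis)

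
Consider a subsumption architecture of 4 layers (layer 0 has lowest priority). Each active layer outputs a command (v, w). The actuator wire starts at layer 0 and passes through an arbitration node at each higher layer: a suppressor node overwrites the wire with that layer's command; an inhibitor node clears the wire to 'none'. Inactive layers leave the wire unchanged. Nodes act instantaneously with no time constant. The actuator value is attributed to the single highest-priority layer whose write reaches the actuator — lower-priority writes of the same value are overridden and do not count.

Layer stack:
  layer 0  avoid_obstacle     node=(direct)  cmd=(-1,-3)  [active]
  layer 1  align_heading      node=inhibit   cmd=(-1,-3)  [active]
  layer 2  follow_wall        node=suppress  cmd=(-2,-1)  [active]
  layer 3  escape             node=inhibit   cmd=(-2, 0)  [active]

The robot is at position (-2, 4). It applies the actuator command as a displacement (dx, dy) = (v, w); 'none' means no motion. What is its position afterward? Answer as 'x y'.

-2 4

L0 avoid_obstacle: active, feeds wire = (-1, -3)
L1 align_heading: active, inhibitor → wire = none
L2 follow_wall: active, suppressor → wire = (-2, -1)
L3 escape: active, inhibitor → wire = none
actuator = none
position: (-2, 4) + none = (-2, 4)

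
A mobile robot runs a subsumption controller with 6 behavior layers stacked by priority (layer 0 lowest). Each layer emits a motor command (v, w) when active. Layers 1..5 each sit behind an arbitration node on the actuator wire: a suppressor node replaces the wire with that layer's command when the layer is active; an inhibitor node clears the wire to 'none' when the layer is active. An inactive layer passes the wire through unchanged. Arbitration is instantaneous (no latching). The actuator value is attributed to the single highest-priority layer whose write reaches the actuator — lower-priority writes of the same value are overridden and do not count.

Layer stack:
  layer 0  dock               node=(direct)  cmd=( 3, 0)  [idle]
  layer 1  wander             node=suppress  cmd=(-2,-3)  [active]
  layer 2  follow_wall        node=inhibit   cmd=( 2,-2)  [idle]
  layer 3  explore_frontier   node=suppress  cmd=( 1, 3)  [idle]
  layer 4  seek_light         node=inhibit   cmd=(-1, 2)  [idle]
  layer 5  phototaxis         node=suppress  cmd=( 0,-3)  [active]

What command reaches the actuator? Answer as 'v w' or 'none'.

0 -3

[0] dock off; wire := none
[1] wander on (suppress); wire := (-2, -3)
[2] follow_wall off; pass (-2, -3)
[3] explore_frontier off; pass (-2, -3)
[4] seek_light off; pass (-2, -3)
[5] phototaxis on (suppress); wire := (0, -3)
output (0, -3)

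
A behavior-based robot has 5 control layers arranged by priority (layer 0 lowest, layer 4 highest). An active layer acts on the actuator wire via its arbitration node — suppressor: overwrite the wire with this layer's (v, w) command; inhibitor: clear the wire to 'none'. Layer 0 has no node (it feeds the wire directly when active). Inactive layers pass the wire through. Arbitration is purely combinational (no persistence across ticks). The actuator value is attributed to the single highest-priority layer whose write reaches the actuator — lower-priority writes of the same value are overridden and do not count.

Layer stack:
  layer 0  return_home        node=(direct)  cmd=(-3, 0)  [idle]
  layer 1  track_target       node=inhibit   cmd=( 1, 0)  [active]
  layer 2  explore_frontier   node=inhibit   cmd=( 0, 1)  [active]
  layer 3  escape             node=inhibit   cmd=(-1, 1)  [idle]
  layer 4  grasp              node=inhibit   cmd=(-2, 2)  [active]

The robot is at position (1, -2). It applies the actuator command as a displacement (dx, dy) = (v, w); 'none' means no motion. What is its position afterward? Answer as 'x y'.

1 -2

L0 return_home: idle → wire = none
L1 track_target: active, inhibitor → wire = none
L2 explore_frontier: active, inhibitor → wire = none
L3 escape: idle → wire stays none
L4 grasp: active, inhibitor → wire = none
actuator = none
position: (1, -2) + none = (1, -2)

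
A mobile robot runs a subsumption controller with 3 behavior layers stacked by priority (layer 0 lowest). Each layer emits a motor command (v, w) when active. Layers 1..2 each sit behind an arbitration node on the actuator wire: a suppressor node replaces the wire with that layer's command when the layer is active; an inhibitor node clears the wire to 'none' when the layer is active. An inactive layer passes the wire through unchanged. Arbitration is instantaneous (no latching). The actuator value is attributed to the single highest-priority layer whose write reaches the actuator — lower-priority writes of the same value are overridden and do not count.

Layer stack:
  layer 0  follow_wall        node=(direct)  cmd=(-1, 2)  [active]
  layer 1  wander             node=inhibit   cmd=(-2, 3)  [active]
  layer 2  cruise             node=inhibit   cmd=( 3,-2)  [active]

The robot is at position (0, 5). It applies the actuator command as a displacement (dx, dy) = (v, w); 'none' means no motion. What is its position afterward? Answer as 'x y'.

0 5

L0 follow_wall: active, feeds wire = (-1, 2)
L1 wander: active, inhibitor → wire = none
L2 cruise: active, inhibitor → wire = none
actuator = none
position: (0, 5) + none = (0, 5)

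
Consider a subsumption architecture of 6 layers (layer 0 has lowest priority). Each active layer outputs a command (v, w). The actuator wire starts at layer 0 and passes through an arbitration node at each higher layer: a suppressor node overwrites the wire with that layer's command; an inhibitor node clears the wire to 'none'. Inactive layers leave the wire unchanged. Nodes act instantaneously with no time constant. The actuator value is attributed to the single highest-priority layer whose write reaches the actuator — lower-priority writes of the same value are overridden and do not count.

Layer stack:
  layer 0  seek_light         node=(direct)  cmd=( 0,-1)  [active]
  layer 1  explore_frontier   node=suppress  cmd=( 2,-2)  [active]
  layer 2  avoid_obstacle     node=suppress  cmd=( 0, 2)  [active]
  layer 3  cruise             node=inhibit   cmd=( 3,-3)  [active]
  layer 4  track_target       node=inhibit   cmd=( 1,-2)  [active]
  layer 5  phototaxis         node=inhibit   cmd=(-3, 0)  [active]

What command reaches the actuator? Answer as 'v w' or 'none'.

layer 0 (seek_light) active — direct: (0, -1)
layer 1 (explore_frontier) active — suppresses: (2, -2)
layer 2 (avoid_obstacle) active — suppresses: (0, 2)
layer 3 (cruise) active — inhibits: none
layer 4 (track_target) active — inhibits: none
layer 5 (phototaxis) active — inhibits: none
→ actuator none

none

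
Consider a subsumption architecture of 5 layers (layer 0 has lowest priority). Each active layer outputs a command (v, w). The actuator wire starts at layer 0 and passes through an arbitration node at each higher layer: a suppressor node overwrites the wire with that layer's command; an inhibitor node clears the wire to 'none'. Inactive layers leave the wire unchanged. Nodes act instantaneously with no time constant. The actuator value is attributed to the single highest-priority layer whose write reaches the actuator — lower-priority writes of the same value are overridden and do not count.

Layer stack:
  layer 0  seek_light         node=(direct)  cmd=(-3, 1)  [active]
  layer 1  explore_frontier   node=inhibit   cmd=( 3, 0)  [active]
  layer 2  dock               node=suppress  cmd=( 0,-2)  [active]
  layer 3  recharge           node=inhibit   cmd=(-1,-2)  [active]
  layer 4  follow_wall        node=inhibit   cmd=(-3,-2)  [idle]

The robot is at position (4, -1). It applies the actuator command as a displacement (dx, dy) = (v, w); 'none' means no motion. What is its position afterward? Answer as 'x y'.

4 -1

L0 seek_light: active, feeds wire = (-3, 1)
L1 explore_frontier: active, inhibitor → wire = none
L2 dock: active, suppressor → wire = (0, -2)
L3 recharge: active, inhibitor → wire = none
L4 follow_wall: idle → wire stays none
actuator = none
position: (4, -1) + none = (4, -1)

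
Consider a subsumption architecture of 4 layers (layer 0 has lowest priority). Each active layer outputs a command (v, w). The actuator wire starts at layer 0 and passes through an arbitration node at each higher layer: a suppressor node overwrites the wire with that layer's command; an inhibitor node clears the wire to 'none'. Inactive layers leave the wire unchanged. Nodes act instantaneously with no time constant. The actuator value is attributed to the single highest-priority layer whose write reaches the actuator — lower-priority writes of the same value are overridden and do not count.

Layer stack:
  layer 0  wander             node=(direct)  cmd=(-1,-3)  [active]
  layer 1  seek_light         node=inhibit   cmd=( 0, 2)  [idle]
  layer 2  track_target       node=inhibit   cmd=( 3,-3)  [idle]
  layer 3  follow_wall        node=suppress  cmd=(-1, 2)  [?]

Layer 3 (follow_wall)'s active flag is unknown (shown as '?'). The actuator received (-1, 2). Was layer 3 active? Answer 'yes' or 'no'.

If layer 3 is active=yes:
  actuator would be (-1, 2)
If layer 3 is active=no:
  actuator would be (-1, -3)
Observed (-1, 2), so layer 3 was active.

yes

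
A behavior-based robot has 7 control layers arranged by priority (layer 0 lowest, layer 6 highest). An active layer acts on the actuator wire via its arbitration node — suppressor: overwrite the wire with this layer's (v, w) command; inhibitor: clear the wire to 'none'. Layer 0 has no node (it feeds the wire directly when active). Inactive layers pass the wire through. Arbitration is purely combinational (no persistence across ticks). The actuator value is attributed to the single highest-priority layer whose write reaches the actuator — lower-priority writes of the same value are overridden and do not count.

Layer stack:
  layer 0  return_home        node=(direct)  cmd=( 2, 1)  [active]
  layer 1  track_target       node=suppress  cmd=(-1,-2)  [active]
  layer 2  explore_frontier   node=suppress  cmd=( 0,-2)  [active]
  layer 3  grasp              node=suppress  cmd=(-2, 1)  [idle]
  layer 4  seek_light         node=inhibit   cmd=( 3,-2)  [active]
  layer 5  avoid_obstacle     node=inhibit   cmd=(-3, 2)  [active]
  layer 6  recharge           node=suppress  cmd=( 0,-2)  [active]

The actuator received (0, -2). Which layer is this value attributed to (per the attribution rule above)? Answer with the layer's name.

L0 return_home: active, feeds wire = (2, 1)
L1 track_target: active, suppressor → wire = (-1, -2)
L2 explore_frontier: active, suppressor → wire = (0, -2)
L3 grasp: idle → wire stays (0, -2)
L4 seek_light: active, inhibitor → wire = none
L5 avoid_obstacle: active, inhibitor → wire = none
L6 recharge: active, suppressor → wire = (0, -2)
actuator = (0, -2)
last writer: layer 6 = recharge

recharge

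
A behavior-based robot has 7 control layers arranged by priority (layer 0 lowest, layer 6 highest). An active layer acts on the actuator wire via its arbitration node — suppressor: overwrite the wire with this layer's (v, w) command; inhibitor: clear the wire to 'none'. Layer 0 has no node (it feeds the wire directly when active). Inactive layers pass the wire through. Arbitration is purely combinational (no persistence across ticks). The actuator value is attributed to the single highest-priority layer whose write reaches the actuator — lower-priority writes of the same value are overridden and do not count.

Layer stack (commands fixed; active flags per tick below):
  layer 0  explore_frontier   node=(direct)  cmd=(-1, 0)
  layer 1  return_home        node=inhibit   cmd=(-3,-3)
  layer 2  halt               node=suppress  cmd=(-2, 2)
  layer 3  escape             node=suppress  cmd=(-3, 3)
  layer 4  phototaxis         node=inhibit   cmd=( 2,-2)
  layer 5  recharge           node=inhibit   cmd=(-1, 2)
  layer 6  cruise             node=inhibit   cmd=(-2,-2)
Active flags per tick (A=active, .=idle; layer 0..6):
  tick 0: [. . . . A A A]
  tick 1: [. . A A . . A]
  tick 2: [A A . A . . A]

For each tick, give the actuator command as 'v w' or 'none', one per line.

none
none
none

tick 0:
  [0] explore_frontier off; wire := none
  [1] return_home off; pass none
  [2] halt off; pass none
  [3] escape off; pass none
  [4] phototaxis on (inhibit); wire := none
  [5] recharge on (inhibit); wire := none
  [6] cruise on (inhibit); wire := none
  output none
tick 1:
  [0] explore_frontier off; wire := none
  [1] return_home off; pass none
  [2] halt on (suppress); wire := (-2, 2)
  [3] escape on (suppress); wire := (-3, 3)
  [4] phototaxis off; pass (-3, 3)
  [5] recharge off; pass (-3, 3)
  [6] cruise on (inhibit); wire := none
  output none
tick 2:
  [0] explore_frontier on; wire := (-1, 0)
  [1] return_home on (inhibit); wire := none
  [2] halt off; pass none
  [3] escape on (suppress); wire := (-3, 3)
  [4] phototaxis off; pass (-3, 3)
  [5] recharge off; pass (-3, 3)
  [6] cruise on (inhibit); wire := none
  output none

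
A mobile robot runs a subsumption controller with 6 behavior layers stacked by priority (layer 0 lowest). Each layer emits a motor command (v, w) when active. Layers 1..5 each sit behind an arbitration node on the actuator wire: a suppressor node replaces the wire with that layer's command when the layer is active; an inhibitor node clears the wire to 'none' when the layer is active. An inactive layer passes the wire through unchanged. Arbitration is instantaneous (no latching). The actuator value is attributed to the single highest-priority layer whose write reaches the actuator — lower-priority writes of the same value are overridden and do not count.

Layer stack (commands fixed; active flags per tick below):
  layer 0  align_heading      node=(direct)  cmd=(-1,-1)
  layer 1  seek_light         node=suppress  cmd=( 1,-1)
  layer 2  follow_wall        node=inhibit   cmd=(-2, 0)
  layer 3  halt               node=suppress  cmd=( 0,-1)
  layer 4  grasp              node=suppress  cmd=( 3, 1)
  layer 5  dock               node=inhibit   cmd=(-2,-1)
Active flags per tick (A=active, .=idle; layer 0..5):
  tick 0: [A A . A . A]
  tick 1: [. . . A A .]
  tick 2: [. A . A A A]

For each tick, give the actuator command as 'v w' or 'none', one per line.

none
3 1
none

tick 0:
  layer 0 (align_heading) active — direct: (-1, -1)
  layer 1 (seek_light) active — suppresses: (1, -1)
  layer 2 (follow_wall) idle — unchanged: (1, -1)
  layer 3 (halt) active — suppresses: (0, -1)
  layer 4 (grasp) idle — unchanged: (0, -1)
  layer 5 (dock) active — inhibits: none
  → actuator none
tick 1:
  layer 0 (align_heading) idle — none
  layer 1 (seek_light) idle — unchanged: none
  layer 2 (follow_wall) idle — unchanged: none
  layer 3 (halt) active — suppresses: (0, -1)
  layer 4 (grasp) active — suppresses: (3, 1)
  layer 5 (dock) idle — unchanged: (3, 1)
  → actuator (3, 1)
tick 2:
  layer 0 (align_heading) idle — none
  layer 1 (seek_light) active — suppresses: (1, -1)
  layer 2 (follow_wall) idle — unchanged: (1, -1)
  layer 3 (halt) active — suppresses: (0, -1)
  layer 4 (grasp) active — suppresses: (3, 1)
  layer 5 (dock) active — inhibits: none
  → actuator none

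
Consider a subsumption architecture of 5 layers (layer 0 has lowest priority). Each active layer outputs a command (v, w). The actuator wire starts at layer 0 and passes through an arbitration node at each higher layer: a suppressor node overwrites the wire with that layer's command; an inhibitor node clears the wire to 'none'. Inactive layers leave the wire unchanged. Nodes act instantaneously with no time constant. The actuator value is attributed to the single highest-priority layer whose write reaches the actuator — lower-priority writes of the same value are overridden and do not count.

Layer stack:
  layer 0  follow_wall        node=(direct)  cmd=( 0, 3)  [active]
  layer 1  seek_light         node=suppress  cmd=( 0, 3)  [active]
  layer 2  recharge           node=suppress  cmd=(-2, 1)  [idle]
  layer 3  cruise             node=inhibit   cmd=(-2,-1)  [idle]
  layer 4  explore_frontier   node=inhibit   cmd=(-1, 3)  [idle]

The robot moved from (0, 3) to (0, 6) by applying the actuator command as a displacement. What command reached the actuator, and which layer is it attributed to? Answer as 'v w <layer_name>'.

displacement = (0, 6) − (0, 3) = (0, 3)
layer 0 (follow_wall) active — direct: (0, 3)
layer 1 (seek_light) active — suppresses: (0, 3)
layer 2 (recharge) idle — unchanged: (0, 3)
layer 3 (cruise) idle — unchanged: (0, 3)
layer 4 (explore_frontier) idle — unchanged: (0, 3)
→ actuator (0, 3) — from layer 1 (seek_light)

0 3 seek_light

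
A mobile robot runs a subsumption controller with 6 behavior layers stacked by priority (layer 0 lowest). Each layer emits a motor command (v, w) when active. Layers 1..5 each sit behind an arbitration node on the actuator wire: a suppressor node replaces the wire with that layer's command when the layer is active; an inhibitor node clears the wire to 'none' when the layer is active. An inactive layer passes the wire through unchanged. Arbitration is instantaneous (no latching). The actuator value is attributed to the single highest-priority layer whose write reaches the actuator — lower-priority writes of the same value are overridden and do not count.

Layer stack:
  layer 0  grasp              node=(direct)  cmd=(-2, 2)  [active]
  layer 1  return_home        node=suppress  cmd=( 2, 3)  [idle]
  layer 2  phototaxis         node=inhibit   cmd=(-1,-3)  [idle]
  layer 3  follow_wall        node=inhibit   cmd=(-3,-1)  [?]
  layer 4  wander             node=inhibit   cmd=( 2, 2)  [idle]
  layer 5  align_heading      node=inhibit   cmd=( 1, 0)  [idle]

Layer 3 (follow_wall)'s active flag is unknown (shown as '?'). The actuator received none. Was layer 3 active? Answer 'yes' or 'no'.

yes

If layer 3 is active=yes:
  actuator would be none
If layer 3 is active=no:
  actuator would be (-2, 2)
Observed none, so layer 3 was active.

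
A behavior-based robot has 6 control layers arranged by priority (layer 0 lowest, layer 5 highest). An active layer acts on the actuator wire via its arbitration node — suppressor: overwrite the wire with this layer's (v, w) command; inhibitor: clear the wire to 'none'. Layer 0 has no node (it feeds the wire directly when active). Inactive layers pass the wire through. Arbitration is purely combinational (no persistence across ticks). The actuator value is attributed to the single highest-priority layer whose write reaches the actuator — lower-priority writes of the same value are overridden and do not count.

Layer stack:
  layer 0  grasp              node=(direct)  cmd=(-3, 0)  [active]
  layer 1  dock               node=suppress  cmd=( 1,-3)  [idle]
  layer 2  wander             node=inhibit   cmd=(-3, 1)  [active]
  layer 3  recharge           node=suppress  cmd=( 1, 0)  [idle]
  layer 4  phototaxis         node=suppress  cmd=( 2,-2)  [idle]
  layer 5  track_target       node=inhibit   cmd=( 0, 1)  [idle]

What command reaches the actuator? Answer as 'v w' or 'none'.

none

[0] grasp on; wire := (-3, 0)
[1] dock off; pass (-3, 0)
[2] wander on (inhibit); wire := none
[3] recharge off; pass none
[4] phototaxis off; pass none
[5] track_target off; pass none
output none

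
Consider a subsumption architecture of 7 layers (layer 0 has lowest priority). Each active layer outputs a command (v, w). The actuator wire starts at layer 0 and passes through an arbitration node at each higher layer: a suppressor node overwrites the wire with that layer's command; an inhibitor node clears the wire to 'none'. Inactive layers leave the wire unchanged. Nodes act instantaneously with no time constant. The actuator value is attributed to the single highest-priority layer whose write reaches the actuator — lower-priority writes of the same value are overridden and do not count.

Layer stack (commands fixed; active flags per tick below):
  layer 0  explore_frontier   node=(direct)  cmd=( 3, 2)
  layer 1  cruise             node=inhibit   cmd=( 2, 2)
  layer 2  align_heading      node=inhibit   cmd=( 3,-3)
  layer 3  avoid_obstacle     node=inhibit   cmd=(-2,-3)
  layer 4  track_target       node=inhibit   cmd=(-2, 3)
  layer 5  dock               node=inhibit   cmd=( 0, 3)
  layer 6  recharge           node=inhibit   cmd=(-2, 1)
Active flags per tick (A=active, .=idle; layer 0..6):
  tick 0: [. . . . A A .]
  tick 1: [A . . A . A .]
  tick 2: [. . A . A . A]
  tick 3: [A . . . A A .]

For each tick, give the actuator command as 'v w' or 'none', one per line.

none
none
none
none

tick 0:
  layer 0 (explore_frontier) idle — none
  layer 1 (cruise) idle — unchanged: none
  layer 2 (align_heading) idle — unchanged: none
  layer 3 (avoid_obstacle) idle — unchanged: none
  layer 4 (track_target) active — inhibits: none
  layer 5 (dock) active — inhibits: none
  layer 6 (recharge) idle — unchanged: none
  → actuator none
tick 1:
  layer 0 (explore_frontier) active — direct: (3, 2)
  layer 1 (cruise) idle — unchanged: (3, 2)
  layer 2 (align_heading) idle — unchanged: (3, 2)
  layer 3 (avoid_obstacle) active — inhibits: none
  layer 4 (track_target) idle — unchanged: none
  layer 5 (dock) active — inhibits: none
  layer 6 (recharge) idle — unchanged: none
  → actuator none
tick 2:
  layer 0 (explore_frontier) idle — none
  layer 1 (cruise) idle — unchanged: none
  layer 2 (align_heading) active — inhibits: none
  layer 3 (avoid_obstacle) idle — unchanged: none
  layer 4 (track_target) active — inhibits: none
  layer 5 (dock) idle — unchanged: none
  layer 6 (recharge) active — inhibits: none
  → actuator none
tick 3:
  layer 0 (explore_frontier) active — direct: (3, 2)
  layer 1 (cruise) idle — unchanged: (3, 2)
  layer 2 (align_heading) idle — unchanged: (3, 2)
  layer 3 (avoid_obstacle) idle — unchanged: (3, 2)
  layer 4 (track_target) active — inhibits: none
  layer 5 (dock) active — inhibits: none
  layer 6 (recharge) idle — unchanged: none
  → actuator none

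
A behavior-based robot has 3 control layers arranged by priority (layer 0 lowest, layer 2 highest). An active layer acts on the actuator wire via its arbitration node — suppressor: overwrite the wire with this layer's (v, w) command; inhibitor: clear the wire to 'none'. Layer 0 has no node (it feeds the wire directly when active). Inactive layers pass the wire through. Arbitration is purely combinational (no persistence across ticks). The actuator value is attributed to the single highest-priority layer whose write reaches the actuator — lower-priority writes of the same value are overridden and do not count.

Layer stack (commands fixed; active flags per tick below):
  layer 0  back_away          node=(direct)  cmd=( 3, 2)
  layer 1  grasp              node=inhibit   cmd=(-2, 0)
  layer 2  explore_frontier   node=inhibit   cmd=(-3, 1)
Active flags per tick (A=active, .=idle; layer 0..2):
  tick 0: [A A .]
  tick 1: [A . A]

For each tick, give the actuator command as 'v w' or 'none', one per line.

none
none

tick 0:
  layer 0 (back_away) active — direct: (3, 2)
  layer 1 (grasp) active — inhibits: none
  layer 2 (explore_frontier) idle — unchanged: none
  → actuator none
tick 1:
  layer 0 (back_away) active — direct: (3, 2)
  layer 1 (grasp) idle — unchanged: (3, 2)
  layer 2 (explore_frontier) active — inhibits: none
  → actuator none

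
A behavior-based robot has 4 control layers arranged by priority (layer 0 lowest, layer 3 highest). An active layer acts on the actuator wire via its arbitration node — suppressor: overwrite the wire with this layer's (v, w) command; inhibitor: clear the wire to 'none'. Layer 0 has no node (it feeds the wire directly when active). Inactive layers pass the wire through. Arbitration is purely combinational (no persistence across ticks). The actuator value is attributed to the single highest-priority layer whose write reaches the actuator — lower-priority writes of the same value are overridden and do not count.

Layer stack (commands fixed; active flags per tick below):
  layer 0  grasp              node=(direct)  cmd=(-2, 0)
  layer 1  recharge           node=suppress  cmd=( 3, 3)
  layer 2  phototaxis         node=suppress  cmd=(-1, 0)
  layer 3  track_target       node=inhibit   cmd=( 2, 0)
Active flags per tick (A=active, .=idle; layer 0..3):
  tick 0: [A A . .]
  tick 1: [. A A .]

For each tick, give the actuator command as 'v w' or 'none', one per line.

3 3
-1 0

tick 0:
  [0] grasp on; wire := (-2, 0)
  [1] recharge on (suppress); wire := (3, 3)
  [2] phototaxis off; pass (3, 3)
  [3] track_target off; pass (3, 3)
  output (3, 3)
tick 1:
  [0] grasp off; wire := none
  [1] recharge on (suppress); wire := (3, 3)
  [2] phototaxis on (suppress); wire := (-1, 0)
  [3] track_target off; pass (-1, 0)
  output (-1, 0)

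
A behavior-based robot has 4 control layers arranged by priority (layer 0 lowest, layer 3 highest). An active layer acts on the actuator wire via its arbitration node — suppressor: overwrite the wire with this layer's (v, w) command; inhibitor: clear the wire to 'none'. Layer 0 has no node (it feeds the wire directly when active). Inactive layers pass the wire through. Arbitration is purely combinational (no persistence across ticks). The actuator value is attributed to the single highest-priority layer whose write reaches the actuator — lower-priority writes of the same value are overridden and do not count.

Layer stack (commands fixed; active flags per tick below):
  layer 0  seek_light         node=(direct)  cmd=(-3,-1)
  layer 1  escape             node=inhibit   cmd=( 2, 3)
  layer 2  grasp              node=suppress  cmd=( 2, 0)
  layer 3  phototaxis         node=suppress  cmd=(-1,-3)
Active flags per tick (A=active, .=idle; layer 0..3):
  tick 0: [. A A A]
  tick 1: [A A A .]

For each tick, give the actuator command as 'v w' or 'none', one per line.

-1 -3
2 0

tick 0:
  [0] seek_light off; wire := none
  [1] escape on (inhibit); wire := none
  [2] grasp on (suppress); wire := (2, 0)
  [3] phototaxis on (suppress); wire := (-1, -3)
  output (-1, -3)
tick 1:
  [0] seek_light on; wire := (-3, -1)
  [1] escape on (inhibit); wire := none
  [2] grasp on (suppress); wire := (2, 0)
  [3] phototaxis off; pass (2, 0)
  output (2, 0)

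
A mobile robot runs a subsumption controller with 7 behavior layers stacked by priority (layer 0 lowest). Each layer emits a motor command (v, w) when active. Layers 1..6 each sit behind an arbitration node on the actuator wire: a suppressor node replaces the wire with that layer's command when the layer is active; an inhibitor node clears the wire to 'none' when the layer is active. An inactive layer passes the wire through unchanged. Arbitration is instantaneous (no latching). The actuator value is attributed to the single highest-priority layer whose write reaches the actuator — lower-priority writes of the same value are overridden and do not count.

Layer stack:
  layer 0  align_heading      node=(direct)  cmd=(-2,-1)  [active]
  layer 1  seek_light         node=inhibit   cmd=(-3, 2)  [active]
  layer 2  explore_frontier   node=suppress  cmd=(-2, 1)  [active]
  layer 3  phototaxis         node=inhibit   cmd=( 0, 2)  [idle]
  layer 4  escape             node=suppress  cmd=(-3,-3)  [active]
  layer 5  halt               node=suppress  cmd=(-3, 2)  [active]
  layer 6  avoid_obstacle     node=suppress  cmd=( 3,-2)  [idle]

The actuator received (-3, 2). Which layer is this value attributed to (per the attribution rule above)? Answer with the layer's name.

halt

L0 align_heading: active, feeds wire = (-2, -1)
L1 seek_light: active, inhibitor → wire = none
L2 explore_frontier: active, suppressor → wire = (-2, 1)
L3 phototaxis: idle → wire stays (-2, 1)
L4 escape: active, suppressor → wire = (-3, -3)
L5 halt: active, suppressor → wire = (-3, 2)
L6 avoid_obstacle: idle → wire stays (-3, 2)
actuator = (-3, 2)
last writer: layer 5 = halt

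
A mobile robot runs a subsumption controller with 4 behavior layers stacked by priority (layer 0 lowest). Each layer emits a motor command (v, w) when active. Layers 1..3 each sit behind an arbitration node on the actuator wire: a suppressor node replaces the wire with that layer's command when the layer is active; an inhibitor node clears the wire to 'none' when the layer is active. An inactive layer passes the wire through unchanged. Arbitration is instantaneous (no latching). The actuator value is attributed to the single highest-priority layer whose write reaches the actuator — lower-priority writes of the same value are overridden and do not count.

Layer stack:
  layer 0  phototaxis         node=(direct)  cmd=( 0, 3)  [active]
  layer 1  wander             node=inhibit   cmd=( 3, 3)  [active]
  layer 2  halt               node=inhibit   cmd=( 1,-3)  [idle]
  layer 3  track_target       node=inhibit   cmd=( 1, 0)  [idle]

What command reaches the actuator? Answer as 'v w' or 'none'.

L0 phototaxis: active, feeds wire = (0, 3)
L1 wander: active, inhibitor → wire = none
L2 halt: idle → wire stays none
L3 track_target: idle → wire stays none
actuator = none

none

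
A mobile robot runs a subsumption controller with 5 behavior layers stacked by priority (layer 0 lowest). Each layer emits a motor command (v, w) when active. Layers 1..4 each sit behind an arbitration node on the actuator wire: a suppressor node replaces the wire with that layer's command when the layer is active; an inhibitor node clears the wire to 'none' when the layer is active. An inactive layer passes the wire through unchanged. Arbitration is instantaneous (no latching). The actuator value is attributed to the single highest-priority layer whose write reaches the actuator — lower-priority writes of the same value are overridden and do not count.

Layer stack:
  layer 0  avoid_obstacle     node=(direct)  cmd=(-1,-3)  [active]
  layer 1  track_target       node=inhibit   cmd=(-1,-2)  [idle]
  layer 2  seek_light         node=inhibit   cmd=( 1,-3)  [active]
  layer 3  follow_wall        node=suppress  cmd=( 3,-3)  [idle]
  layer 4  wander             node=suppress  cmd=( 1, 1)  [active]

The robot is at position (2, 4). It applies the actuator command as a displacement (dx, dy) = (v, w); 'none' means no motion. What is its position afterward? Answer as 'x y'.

[0] avoid_obstacle on; wire := (-1, -3)
[1] track_target off; pass (-1, -3)
[2] seek_light on (inhibit); wire := none
[3] follow_wall off; pass none
[4] wander on (suppress); wire := (1, 1)
output (1, 1)
position: (2, 4) + (1, 1) = (3, 5)

3 5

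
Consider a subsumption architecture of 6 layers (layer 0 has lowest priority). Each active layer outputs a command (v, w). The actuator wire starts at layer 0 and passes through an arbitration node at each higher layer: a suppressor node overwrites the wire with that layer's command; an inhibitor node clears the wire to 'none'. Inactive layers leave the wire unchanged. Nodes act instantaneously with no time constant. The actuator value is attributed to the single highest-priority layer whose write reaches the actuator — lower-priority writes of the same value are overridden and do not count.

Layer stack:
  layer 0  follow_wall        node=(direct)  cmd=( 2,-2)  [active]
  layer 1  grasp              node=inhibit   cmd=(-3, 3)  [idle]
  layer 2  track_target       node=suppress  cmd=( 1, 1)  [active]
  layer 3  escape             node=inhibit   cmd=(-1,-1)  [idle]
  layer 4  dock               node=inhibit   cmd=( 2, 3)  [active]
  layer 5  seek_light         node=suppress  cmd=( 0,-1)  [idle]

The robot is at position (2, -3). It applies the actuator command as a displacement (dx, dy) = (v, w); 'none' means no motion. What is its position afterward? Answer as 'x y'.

2 -3

[0] follow_wall on; wire := (2, -2)
[1] grasp off; pass (2, -2)
[2] track_target on (suppress); wire := (1, 1)
[3] escape off; pass (1, 1)
[4] dock on (inhibit); wire := none
[5] seek_light off; pass none
output none
position: (2, -3) + none = (2, -3)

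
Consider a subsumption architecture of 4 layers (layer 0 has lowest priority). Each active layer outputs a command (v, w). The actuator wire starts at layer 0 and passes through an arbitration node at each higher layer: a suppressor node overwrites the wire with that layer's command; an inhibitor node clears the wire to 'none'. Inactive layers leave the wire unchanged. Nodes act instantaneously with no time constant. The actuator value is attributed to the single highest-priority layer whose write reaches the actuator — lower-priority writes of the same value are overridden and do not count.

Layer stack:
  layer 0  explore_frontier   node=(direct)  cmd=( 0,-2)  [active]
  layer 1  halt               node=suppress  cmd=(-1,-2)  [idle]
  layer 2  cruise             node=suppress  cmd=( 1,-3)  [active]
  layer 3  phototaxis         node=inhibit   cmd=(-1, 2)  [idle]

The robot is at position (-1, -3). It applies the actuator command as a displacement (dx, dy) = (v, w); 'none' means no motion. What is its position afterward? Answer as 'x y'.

0 -6

layer 0 (explore_frontier) active — direct: (0, -2)
layer 1 (halt) idle — unchanged: (0, -2)
layer 2 (cruise) active — suppresses: (1, -3)
layer 3 (phototaxis) idle — unchanged: (1, -3)
→ actuator (1, -3)
position: (-1, -3) + (1, -3) = (0, -6)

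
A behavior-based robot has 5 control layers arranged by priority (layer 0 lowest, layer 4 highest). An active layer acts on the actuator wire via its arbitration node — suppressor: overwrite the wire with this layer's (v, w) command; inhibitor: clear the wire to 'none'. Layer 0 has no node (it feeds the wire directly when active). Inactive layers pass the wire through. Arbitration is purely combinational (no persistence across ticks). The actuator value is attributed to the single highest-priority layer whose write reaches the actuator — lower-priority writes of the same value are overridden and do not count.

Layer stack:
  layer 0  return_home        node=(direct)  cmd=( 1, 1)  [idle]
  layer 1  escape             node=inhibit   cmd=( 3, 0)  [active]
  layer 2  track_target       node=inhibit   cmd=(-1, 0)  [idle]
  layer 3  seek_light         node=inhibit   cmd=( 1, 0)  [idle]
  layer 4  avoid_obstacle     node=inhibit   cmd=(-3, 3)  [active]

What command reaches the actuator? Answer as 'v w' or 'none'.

L0 return_home: idle → wire = none
L1 escape: active, inhibitor → wire = none
L2 track_target: idle → wire stays none
L3 seek_light: idle → wire stays none
L4 avoid_obstacle: active, inhibitor → wire = none
actuator = none

none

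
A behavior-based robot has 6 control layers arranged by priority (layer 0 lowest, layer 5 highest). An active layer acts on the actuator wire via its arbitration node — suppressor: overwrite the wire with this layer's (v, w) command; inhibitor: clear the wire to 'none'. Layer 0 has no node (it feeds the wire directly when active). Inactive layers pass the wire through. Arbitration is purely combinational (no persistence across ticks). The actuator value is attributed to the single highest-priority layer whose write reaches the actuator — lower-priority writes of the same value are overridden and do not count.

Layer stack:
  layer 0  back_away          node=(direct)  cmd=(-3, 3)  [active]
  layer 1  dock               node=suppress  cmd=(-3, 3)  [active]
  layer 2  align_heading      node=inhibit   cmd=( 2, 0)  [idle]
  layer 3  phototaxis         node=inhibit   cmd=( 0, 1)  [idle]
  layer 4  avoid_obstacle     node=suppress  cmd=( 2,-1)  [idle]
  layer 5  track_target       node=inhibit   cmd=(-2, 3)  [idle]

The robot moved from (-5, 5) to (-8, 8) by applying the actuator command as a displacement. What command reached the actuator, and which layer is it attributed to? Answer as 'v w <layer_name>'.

-3 3 dock

displacement = (-8, 8) − (-5, 5) = (-3, 3)
[0] back_away on; wire := (-3, 3)
[1] dock on (suppress); wire := (-3, 3)
[2] align_heading off; pass (-3, 3)
[3] phototaxis off; pass (-3, 3)
[4] avoid_obstacle off; pass (-3, 3)
[5] track_target off; pass (-3, 3)
output (-3, 3) — from layer 1 (dock)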